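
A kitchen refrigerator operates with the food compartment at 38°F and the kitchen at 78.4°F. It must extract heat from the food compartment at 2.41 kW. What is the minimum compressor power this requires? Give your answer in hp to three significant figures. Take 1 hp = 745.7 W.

In absolute terms T_C = 276.48 K and T_H = 298.93 K, so ΔT = 22.44 K.
COP_Carnot = T_C/ΔT = 276.48/22.44 = 12.32.
Ẇ_min = Q̇/COP_Carnot = 2.410/12.32 = 0.1956 kW = 0.2624 hp.

0.262 hp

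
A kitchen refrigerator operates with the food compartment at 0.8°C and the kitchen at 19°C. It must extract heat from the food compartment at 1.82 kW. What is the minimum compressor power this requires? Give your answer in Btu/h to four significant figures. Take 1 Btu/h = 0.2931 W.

In absolute terms T_C = 273.95 K and T_H = 292.15 K, so ΔT = 18.20 K.
COP_Carnot = T_C/ΔT = 273.95/18.20 = 15.05.
Ẇ_min = Q̇/COP_Carnot = 1.820/15.05 = 0.1209 kW = 412.5 Btu/h.

412.5 Btu/h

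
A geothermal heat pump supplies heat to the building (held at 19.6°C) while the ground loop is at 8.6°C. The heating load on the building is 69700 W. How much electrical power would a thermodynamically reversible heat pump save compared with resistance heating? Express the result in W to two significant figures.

67000 W

In absolute terms T_C = 281.75 K and T_H = 292.75 K, so ΔT = 11.00 K.
COP_Carnot = T_H/ΔT = 292.75/11.00 = 26.61.
Resistance heating needs Ẇ_res = Q̇_H = 69700 W; the reversible heat pump needs only Ẇ_hp = Q̇_H/COP = 2619 W.
Saving = 69700 − 2619 = 67080 W.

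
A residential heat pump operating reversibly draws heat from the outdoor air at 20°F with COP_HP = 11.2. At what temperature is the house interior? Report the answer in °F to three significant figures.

67.0 °F

COP_HP = T_H/(T_H − T_C) rearranges to T_H = COP·T_C/(COP − 1).
With T_C = 266.48 K, T_H = 11.2 × 266.48/10.20 = 292.61 K.
Converting, 292.61 K = 67.03°F.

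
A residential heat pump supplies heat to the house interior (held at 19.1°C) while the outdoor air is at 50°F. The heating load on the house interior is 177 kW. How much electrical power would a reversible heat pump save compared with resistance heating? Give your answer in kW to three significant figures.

In absolute terms T_C = 283.15 K and T_H = 292.25 K, so ΔT = 9.100 K.
COP_Carnot = T_H/ΔT = 292.25/9.100 = 32.12.
Resistance heating needs Ẇ_res = Q̇_H = 177.0 kW; the reversible heat pump needs only Ẇ_hp = Q̇_H/COP = 5.511 kW.
Saving = 177.0 − 5.511 = 171.5 kW.

171 kW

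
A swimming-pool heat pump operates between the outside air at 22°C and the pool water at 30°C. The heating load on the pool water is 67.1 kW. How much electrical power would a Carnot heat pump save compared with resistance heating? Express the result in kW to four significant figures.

In absolute terms T_C = 295.15 K and T_H = 303.15 K, so ΔT = 8.000 K.
COP_Carnot = T_H/ΔT = 303.15/8.000 = 37.89.
Resistance heating needs Ẇ_res = Q̇_H = 67.10 kW; the reversible heat pump needs only Ẇ_hp = Q̇_H/COP = 1.771 kW.
Saving = 67.10 − 1.771 = 65.33 kW.

65.33 kW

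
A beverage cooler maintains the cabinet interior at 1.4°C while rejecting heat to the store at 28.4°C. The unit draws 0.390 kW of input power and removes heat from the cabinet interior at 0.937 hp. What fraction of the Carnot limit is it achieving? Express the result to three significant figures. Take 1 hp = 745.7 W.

0.176

Converting, Q̇_C = 0.9370 hp = 0.6987 kW, so COP_actual = Q̇_C/Ẇ = 0.6987/0.3900 = 1.792.
In absolute terms T_C = 274.55 K and T_H = 301.55 K, so ΔT = 27.00 K.
COP_Carnot = T_C/ΔT = 274.55/27.00 = 10.17.
η_II = COP_actual/COP_Carnot = 1.792/10.17 = 0.1762.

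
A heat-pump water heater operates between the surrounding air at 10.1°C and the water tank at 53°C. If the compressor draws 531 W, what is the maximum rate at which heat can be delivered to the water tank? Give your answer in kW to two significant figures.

4.0 kW

In absolute terms T_C = 283.25 K and T_H = 326.15 K, so ΔT = 42.90 K.
COP_Carnot = T_H/ΔT = 326.15/42.90 = 7.603.
Q̇_max = COP_Carnot × Ẇ = 7.603 × 531.0 W = 4037 W = 4.037 kW.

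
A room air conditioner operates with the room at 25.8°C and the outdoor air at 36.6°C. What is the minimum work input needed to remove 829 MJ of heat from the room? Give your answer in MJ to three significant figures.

29.9 MJ

In absolute terms T_C = 298.95 K and T_H = 309.75 K, so ΔT = 10.80 K.
The reversible limit is COP_R = T_C/ΔT = 27.68, so W_min = Q_C/COP = Q_C·ΔT/T_C.
W_min = 829.0 × 10.80/298.95 = 29.95 MJ.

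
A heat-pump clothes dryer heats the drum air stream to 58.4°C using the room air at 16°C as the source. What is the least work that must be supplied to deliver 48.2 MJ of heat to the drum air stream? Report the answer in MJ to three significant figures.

6.16 MJ

In absolute terms T_C = 289.15 K and T_H = 331.55 K, so ΔT = 42.40 K.
The reversible limit is COP_HP = T_H/ΔT = 7.820, so W_min = Q_H/COP = Q_H·ΔT/T_H.
W_min = 48.20 × 42.40/331.55 = 6.164 MJ.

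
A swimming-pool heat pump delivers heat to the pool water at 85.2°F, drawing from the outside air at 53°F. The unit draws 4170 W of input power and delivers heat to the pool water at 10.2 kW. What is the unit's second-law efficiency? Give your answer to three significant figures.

Converting, Q̇_H = 10.20 kW = 10200 W, so COP_actual = Q̇_H/Ẇ = 10200/4170 = 2.446.
In absolute terms T_C = 284.82 K and T_H = 302.71 K, so ΔT = 17.89 K.
COP_Carnot = T_H/ΔT = 302.71/17.89 = 16.92.
η_II = COP_actual/COP_Carnot = 2.446/16.92 = 0.1446.

0.145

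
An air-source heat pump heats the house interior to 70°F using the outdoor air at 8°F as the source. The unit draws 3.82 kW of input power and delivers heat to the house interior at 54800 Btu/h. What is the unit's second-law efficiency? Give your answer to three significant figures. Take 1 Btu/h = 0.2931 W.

0.492

Converting, Q̇_H = 54800 Btu/h = 16.06 kW, so COP_actual = Q̇_H/Ẇ = 16.06/3.820 = 4.205.
In absolute terms T_C = 259.82 K and T_H = 294.26 K, so ΔT = 34.44 K.
COP_Carnot = T_H/ΔT = 294.26/34.44 = 8.543.
η_II = COP_actual/COP_Carnot = 4.205/8.543 = 0.4922.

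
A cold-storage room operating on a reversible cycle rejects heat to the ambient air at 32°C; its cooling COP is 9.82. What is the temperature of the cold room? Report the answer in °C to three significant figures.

For a Carnot refrigerator COP_R = T_C/(T_H − T_C), so T_C = COP·T_H/(1 + COP).
With T_H = 305.15 K, T_C = 9.82 × 305.15/10.82 = 276.95 K.
Converting, 276.95 K = 3.80°C.

3.80 °C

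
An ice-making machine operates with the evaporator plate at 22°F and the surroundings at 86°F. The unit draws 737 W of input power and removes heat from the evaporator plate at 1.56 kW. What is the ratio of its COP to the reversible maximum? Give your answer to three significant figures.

0.281

Converting, Q̇_C = 1.560 kW = 1560 W, so COP_actual = Q̇_C/Ẇ = 1560/737.0 = 2.117.
In absolute terms T_C = 267.59 K and T_H = 303.15 K, so ΔT = 35.56 K.
COP_Carnot = T_C/ΔT = 267.59/35.56 = 7.526.
η_II = COP_actual/COP_Carnot = 2.117/7.526 = 0.2812.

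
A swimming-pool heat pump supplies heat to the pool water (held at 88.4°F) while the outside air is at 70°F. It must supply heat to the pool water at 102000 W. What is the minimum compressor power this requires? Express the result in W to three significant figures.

3420 W

In absolute terms T_C = 294.26 K and T_H = 304.48 K, so ΔT = 10.22 K.
COP_Carnot = T_H/ΔT = 304.48/10.22 = 29.79.
Ẇ_min = Q̇/COP_Carnot = 102000/29.79 = 3424 W.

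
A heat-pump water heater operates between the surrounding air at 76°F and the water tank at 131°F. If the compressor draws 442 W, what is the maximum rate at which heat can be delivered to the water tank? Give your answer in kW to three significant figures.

In absolute terms T_C = 297.59 K and T_H = 328.15 K, so ΔT = 30.56 K.
COP_Carnot = T_H/ΔT = 328.15/30.56 = 10.74.
Q̇_max = COP_Carnot × Ẇ = 10.74 × 442.0 W = 4747 W = 4.747 kW.

4.75 kW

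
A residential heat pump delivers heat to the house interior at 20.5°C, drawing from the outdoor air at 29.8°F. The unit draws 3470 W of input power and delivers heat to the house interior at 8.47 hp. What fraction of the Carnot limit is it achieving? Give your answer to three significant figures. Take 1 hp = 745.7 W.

0.135

Converting, Q̇_H = 8.470 hp = 6316 W, so COP_actual = Q̇_H/Ẇ = 6316/3470 = 1.820.
In absolute terms T_C = 271.93 K and T_H = 293.65 K, so ΔT = 21.72 K.
COP_Carnot = T_H/ΔT = 293.65/21.72 = 13.52.
η_II = COP_actual/COP_Carnot = 1.820/13.52 = 0.1346.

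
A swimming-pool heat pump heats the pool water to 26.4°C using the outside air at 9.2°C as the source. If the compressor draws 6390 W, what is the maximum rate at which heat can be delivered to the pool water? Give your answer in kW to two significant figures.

110 kW

In absolute terms T_C = 282.35 K and T_H = 299.55 K, so ΔT = 17.20 K.
COP_Carnot = T_H/ΔT = 299.55/17.20 = 17.42.
Q̇_max = COP_Carnot × Ẇ = 17.42 × 6390 W = 111300 W = 111.3 kW.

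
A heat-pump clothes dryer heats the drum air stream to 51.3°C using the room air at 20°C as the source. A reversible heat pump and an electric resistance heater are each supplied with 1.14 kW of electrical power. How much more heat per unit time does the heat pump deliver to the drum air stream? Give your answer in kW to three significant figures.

10.7 kW

In absolute terms T_C = 293.15 K and T_H = 324.45 K, so ΔT = 31.30 K.
COP_Carnot = T_H/ΔT = 324.45/31.30 = 10.37.
The heat pump delivers Q̇_H = COP × Ẇ = 11.82 kW; the resistance heater delivers Ẇ = 1.140 kW.
Extra = (COP − 1)·Ẇ = 10.68 kW.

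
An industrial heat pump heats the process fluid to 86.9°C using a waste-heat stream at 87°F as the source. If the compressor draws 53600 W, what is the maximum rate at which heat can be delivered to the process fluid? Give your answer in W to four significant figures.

342500 W

In absolute terms T_C = 303.71 K and T_H = 360.05 K, so ΔT = 56.34 K.
COP_Carnot = T_H/ΔT = 360.05/56.34 = 6.390.
Q̇_max = COP_Carnot × Ẇ = 6.390 × 53600 W = 342500 W.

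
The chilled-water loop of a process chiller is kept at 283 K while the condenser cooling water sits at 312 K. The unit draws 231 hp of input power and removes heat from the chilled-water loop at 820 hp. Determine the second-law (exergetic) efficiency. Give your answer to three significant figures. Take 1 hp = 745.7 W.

COP_actual = Q̇_C/Ẇ = 820.0/231.0 = 3.550.
The reservoir spacing is ΔT = 312 − 283 = 29.00 K.
COP_Carnot = T_C/ΔT = 283.00/29.00 = 9.759.
η_II = COP_actual/COP_Carnot = 3.550/9.759 = 0.3638.

0.364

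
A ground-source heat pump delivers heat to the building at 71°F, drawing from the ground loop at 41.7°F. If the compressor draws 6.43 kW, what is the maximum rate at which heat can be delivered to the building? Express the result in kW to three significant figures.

116 kW

In absolute terms T_C = 278.54 K and T_H = 294.82 K, so ΔT = 16.28 K.
COP_Carnot = T_H/ΔT = 294.82/16.28 = 18.11.
Q̇_max = COP_Carnot × Ẇ = 18.11 × 6.430 kW = 116.5 kW.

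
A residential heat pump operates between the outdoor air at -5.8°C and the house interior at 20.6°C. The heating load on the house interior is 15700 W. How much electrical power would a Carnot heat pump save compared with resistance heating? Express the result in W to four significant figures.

In absolute terms T_C = 267.35 K and T_H = 293.75 K, so ΔT = 26.40 K.
COP_Carnot = T_H/ΔT = 293.75/26.40 = 11.13.
Resistance heating needs Ẇ_res = Q̇_H = 15700 W; the reversible heat pump needs only Ẇ_hp = Q̇_H/COP = 1411 W.
Saving = 15700 − 1411 = 14290 W.

14290 W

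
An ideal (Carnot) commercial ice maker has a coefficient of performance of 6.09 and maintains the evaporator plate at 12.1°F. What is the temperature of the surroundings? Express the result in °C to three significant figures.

32.0 °C

COP_R = T_C/(T_H − T_C) gives T_H − T_C = T_C/COP.
With T_C = 262.09 K, T_H = 262.09 × (1 + 1/6.09) = 305.13 K.
Converting, 305.13 K = 31.98°C.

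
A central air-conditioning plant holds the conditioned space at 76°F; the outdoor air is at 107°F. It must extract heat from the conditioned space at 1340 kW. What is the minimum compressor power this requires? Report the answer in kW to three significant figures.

In absolute terms T_C = 297.59 K and T_H = 314.82 K, so ΔT = 17.22 K.
COP_Carnot = T_C/ΔT = 297.59/17.22 = 17.28.
Ẇ_min = Q̇/COP_Carnot = 1340/17.28 = 77.55 kW.

77.5 kW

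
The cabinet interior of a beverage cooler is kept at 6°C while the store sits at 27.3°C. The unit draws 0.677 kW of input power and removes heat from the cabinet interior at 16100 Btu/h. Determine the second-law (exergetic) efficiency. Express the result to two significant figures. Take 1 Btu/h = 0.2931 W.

Converting, Q̇_C = 16100 Btu/h = 4.719 kW, so COP_actual = Q̇_C/Ẇ = 4.719/0.6770 = 6.970.
In absolute terms T_C = 279.15 K and T_H = 300.45 K, so ΔT = 21.30 K.
COP_Carnot = T_C/ΔT = 279.15/21.30 = 13.11.
η_II = COP_actual/COP_Carnot = 6.970/13.11 = 0.5319.

0.53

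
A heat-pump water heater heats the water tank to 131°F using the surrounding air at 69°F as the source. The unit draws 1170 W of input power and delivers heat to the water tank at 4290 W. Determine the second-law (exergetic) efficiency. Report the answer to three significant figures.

0.385

COP_actual = Q̇_H/Ẇ = 4290/1170 = 3.667.
In absolute terms T_C = 293.71 K and T_H = 328.15 K, so ΔT = 34.44 K.
COP_Carnot = T_H/ΔT = 328.15/34.44 = 9.527.
η_II = COP_actual/COP_Carnot = 3.667/9.527 = 0.3849.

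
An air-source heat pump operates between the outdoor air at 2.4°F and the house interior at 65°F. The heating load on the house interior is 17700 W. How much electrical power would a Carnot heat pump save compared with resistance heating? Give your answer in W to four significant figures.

15590 W

In absolute terms T_C = 256.71 K and T_H = 291.48 K, so ΔT = 34.78 K.
COP_Carnot = T_H/ΔT = 291.48/34.78 = 8.381.
Resistance heating needs Ẇ_res = Q̇_H = 17700 W; the reversible heat pump needs only Ẇ_hp = Q̇_H/COP = 2112 W.
Saving = 17700 − 2112 = 15590 W.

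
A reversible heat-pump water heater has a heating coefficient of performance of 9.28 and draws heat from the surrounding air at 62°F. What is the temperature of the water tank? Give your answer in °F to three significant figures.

COP_HP = T_H/(T_H − T_C) rearranges to T_H = COP·T_C/(COP − 1).
With T_C = 289.82 K, T_H = 9.28 × 289.82/8.280 = 324.82 K.
Converting, 324.82 K = 125.00°F.

125 °F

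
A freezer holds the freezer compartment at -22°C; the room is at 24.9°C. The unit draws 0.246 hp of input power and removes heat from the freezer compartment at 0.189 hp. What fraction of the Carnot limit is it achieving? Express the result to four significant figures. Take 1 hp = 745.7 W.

0.1435

COP_actual = Q̇_C/Ẇ = 0.1890/0.2460 = 0.7683.
In absolute terms T_C = 251.15 K and T_H = 298.05 K, so ΔT = 46.90 K.
COP_Carnot = T_C/ΔT = 251.15/46.90 = 5.355.
η_II = COP_actual/COP_Carnot = 0.7683/5.355 = 0.1435.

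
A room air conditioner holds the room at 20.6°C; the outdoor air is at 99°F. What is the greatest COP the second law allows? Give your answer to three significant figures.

17.7

In absolute terms T_C = 293.75 K and T_H = 310.37 K, so ΔT = 16.62 K.
For a reversible cycle, COP_Carnot = T_C/ΔT = 293.75/16.62 = 17.67.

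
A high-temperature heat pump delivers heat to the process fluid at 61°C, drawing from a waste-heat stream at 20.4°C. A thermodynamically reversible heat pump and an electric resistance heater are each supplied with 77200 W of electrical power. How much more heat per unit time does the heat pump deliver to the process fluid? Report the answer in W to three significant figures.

In absolute terms T_C = 293.55 K and T_H = 334.15 K, so ΔT = 40.60 K.
COP_Carnot = T_H/ΔT = 334.15/40.60 = 8.230.
The heat pump delivers Q̇_H = COP × Ẇ = 635400 W; the resistance heater delivers Ẇ = 77200 W.
Extra = (COP − 1)·Ẇ = 558200 W.

558000 W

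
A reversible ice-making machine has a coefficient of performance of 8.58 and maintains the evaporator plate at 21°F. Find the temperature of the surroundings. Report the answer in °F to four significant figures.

COP_R = T_C/(T_H − T_C) gives T_H − T_C = T_C/COP.
With T_C = 267.04 K, T_H = 267.04 × (1 + 1/8.58) = 298.16 K.
Converting, 298.16 K = 77.02°F.

77.02 °F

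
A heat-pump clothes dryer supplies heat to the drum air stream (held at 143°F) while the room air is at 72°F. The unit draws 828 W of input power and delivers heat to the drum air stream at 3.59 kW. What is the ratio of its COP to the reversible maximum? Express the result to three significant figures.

0.511

Converting, Q̇_H = 3.590 kW = 3590 W, so COP_actual = Q̇_H/Ẇ = 3590/828.0 = 4.336.
In absolute terms T_C = 295.37 K and T_H = 334.82 K, so ΔT = 39.44 K.
COP_Carnot = T_H/ΔT = 334.82/39.44 = 8.488.
η_II = COP_actual/COP_Carnot = 4.336/8.488 = 0.5108.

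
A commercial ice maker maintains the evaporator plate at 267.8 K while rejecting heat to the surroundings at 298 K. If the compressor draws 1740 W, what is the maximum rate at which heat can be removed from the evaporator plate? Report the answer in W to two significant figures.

The reservoir spacing is ΔT = 298 − 267.8 = 30.20 K.
COP_Carnot = T_C/ΔT = 267.80/30.20 = 8.868.
Q̇_max = COP_Carnot × Ẇ = 8.868 × 1740 W = 15430 W.

15000 W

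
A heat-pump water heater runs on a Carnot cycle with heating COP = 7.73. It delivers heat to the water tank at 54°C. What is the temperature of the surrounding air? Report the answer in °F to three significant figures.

COP_HP = T_H/(T_H − T_C) gives T_H − T_C = T_H/COP.
With T_H = 327.15 K, T_C = 327.15 × (1 − 1/7.73) = 284.83 K.
Converting, 284.83 K = 53.02°F.

53.0 °F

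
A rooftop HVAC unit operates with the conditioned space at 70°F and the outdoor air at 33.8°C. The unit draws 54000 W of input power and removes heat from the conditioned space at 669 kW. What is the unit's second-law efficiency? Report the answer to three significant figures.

0.534

Converting, Q̇_C = 669.0 kW = 669000 W, so COP_actual = Q̇_C/Ẇ = 669000/54000 = 12.39.
In absolute terms T_C = 294.26 K and T_H = 306.95 K, so ΔT = 12.69 K.
COP_Carnot = T_C/ΔT = 294.26/12.69 = 23.19.
η_II = COP_actual/COP_Carnot = 12.39/23.19 = 0.5342.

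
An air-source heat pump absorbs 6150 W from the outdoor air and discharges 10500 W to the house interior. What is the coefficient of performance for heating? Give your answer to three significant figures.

The first law gives Q̇_H = Q̇_C + Ẇ, so the three rates are Q̇_C = 6150, Q̇_H = 10500, Ẇ = 4350 W.
COP_HP = Q̇_H/Ẇ = 10500/4350 = 2.414.

2.41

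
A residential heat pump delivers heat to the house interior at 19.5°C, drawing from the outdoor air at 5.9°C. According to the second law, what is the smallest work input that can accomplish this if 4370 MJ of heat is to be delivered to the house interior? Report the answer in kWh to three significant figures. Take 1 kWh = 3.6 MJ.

In absolute terms T_C = 279.05 K and T_H = 292.65 K, so ΔT = 13.60 K.
The reversible limit is COP_HP = T_H/ΔT = 21.52, so W_min = Q_H/COP = Q_H·ΔT/T_H.
W_min = 4370 × 13.60/292.65 = 203.1 MJ = 56.41 kWh.

56.4 kWh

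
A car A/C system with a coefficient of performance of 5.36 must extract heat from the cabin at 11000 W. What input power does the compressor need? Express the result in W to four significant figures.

Ẇ = Q̇_C/COP = 11000/5.36 = 2052 W.

2052 W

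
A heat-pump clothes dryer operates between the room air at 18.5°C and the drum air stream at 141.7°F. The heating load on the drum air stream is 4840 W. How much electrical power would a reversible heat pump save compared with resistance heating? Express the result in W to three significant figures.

4230 W

In absolute terms T_C = 291.65 K and T_H = 334.09 K, so ΔT = 42.44 K.
COP_Carnot = T_H/ΔT = 334.09/42.44 = 7.871.
Resistance heating needs Ẇ_res = Q̇_H = 4840 W; the reversible heat pump needs only Ẇ_hp = Q̇_H/COP = 614.9 W.
Saving = 4840 − 614.9 = 4225 W.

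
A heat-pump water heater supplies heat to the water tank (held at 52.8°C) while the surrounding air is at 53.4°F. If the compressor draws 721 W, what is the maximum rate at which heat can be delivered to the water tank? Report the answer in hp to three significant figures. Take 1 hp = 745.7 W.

7.70 hp

In absolute terms T_C = 285.04 K and T_H = 325.95 K, so ΔT = 40.91 K.
COP_Carnot = T_H/ΔT = 325.95/40.91 = 7.967.
Q̇_max = COP_Carnot × Ẇ = 7.967 × 721.0 W = 5744 W = 7.703 hp.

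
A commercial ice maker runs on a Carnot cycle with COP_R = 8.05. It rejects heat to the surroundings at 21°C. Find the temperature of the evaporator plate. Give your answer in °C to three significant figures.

-11.5 °C

For a Carnot refrigerator COP_R = T_C/(T_H − T_C), so T_C = COP·T_H/(1 + COP).
With T_H = 294.15 K, T_C = 8.05 × 294.15/9.050 = 261.65 K.
Converting, 261.65 K = -11.50°C.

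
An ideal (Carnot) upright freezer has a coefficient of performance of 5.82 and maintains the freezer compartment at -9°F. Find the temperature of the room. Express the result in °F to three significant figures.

COP_R = T_C/(T_H − T_C) gives T_H − T_C = T_C/COP.
With T_C = 250.37 K, T_H = 250.37 × (1 + 1/5.82) = 293.39 K.
Converting, 293.39 K = 68.43°F.

68.4 °F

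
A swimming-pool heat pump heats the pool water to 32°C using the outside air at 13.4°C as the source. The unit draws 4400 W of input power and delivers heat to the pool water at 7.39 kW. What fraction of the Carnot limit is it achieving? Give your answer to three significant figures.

0.102

Converting, Q̇_H = 7.390 kW = 7390 W, so COP_actual = Q̇_H/Ẇ = 7390/4400 = 1.680.
In absolute terms T_C = 286.55 K and T_H = 305.15 K, so ΔT = 18.60 K.
COP_Carnot = T_H/ΔT = 305.15/18.60 = 16.41.
η_II = COP_actual/COP_Carnot = 1.680/16.41 = 0.1024.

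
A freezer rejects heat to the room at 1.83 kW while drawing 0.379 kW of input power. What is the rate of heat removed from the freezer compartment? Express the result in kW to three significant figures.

For a cyclic device the first law requires Q̇_H = Q̇_C + Ẇ.
Q̇_C = Q̇_H − Ẇ = 1.451 kW.

1.45 kW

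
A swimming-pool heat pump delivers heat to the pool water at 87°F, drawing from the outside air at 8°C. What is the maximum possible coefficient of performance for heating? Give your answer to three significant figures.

In absolute terms T_C = 281.15 K and T_H = 303.71 K, so ΔT = 22.56 K.
For a reversible cycle, COP_Carnot = T_H/ΔT = 303.71/22.56 = 13.46.

13.5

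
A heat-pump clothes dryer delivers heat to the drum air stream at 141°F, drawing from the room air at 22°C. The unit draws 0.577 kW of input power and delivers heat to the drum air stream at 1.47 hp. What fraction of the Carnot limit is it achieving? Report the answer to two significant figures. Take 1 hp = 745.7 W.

Converting, Q̇_H = 1.470 hp = 1.096 kW, so COP_actual = Q̇_H/Ẇ = 1.096/0.5770 = 1.900.
In absolute terms T_C = 295.15 K and T_H = 333.71 K, so ΔT = 38.56 K.
COP_Carnot = T_H/ΔT = 333.71/38.56 = 8.655.
η_II = COP_actual/COP_Carnot = 1.900/8.655 = 0.2195.

0.22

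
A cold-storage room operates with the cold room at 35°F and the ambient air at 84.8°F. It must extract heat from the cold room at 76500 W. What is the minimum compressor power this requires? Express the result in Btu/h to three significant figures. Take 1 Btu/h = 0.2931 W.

In absolute terms T_C = 274.82 K and T_H = 302.48 K, so ΔT = 27.67 K.
COP_Carnot = T_C/ΔT = 274.82/27.67 = 9.933.
Ẇ_min = Q̇/COP_Carnot = 76500/9.933 = 7701 W = 26280 Btu/h.

26300 Btu/h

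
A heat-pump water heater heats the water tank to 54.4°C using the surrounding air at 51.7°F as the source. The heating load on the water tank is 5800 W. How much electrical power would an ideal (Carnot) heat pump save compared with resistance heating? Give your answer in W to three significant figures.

5030 W

In absolute terms T_C = 284.09 K and T_H = 327.55 K, so ΔT = 43.46 K.
COP_Carnot = T_H/ΔT = 327.55/43.46 = 7.538.
Resistance heating needs Ẇ_res = Q̇_H = 5800 W; the reversible heat pump needs only Ẇ_hp = Q̇_H/COP = 769.5 W.
Saving = 5800 − 769.5 = 5031 W.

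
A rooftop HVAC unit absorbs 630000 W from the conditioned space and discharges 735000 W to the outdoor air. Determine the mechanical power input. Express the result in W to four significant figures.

105000 W

For a cyclic device the first law requires Q̇_H = Q̇_C + Ẇ.
Ẇ = Q̇_H − Q̇_C = 105000 W.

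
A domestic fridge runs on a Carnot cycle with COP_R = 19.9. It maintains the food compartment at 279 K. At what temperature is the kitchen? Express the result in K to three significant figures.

COP_R = T_C/(T_H − T_C) gives T_H − T_C = T_C/COP.
With T_C = 279.00 K, T_H = 279.00 × (1 + 1/19.9) = 293.02 K.

293 K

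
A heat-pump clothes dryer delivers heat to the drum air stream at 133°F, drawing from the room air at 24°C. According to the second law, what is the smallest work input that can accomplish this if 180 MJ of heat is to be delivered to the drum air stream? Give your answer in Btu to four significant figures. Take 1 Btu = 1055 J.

In absolute terms T_C = 297.15 K and T_H = 329.26 K, so ΔT = 32.11 K.
The reversible limit is COP_HP = T_H/ΔT = 10.25, so W_min = Q_H/COP = Q_H·ΔT/T_H.
W_min = 180.0 × 32.11/329.26 = 17.55 MJ = 16640 Btu.

16640 Btu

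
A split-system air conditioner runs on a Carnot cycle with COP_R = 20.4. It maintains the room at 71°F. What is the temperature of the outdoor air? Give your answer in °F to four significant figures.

97.01 °F

COP_R = T_C/(T_H − T_C) gives T_H − T_C = T_C/COP.
With T_C = 294.82 K, T_H = 294.82 × (1 + 1/20.4) = 309.27 K.
Converting, 309.27 K = 97.01°F.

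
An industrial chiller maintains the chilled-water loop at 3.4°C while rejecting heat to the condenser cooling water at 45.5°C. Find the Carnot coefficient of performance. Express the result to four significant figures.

In absolute terms T_C = 276.55 K and T_H = 318.65 K, so ΔT = 42.10 K.
For a reversible cycle, COP_Carnot = T_C/ΔT = 276.55/42.10 = 6.569.

6.569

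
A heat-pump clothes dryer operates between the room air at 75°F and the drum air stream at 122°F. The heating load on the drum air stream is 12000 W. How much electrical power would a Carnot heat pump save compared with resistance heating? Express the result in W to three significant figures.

In absolute terms T_C = 297.04 K and T_H = 323.15 K, so ΔT = 26.11 K.
COP_Carnot = T_H/ΔT = 323.15/26.11 = 12.38.
Resistance heating needs Ẇ_res = Q̇_H = 12000 W; the reversible heat pump needs only Ẇ_hp = Q̇_H/COP = 969.6 W.
Saving = 12000 − 969.6 = 11030 W.

11000 W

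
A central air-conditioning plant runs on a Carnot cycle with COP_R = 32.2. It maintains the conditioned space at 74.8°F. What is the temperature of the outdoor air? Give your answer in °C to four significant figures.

COP_R = T_C/(T_H − T_C) gives T_H − T_C = T_C/COP.
With T_C = 296.93 K, T_H = 296.93 × (1 + 1/32.2) = 306.15 K.
Converting, 306.15 K = 33.00°C.

33.00 °C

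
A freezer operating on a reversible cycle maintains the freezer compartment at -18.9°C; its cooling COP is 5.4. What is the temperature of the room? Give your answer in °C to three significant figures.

COP_R = T_C/(T_H − T_C) gives T_H − T_C = T_C/COP.
With T_C = 254.25 K, T_H = 254.25 × (1 + 1/5.4) = 301.33 K.
Converting, 301.33 K = 28.18°C.

28.2 °C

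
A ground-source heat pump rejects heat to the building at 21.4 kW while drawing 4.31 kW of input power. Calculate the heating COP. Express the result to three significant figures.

4.97

The first law gives Q̇_H = Q̇_C + Ẇ, so the three rates are Q̇_C = 17.09, Q̇_H = 21.40, Ẇ = 4.310 kW.
COP_HP = Q̇_H/Ẇ = 21.40/4.310 = 4.965.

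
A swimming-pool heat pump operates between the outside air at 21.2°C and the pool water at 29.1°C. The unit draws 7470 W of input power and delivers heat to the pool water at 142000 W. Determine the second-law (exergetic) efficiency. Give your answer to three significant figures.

COP_actual = Q̇_H/Ẇ = 142000/7470 = 19.01.
In absolute terms T_C = 294.35 K and T_H = 302.25 K, so ΔT = 7.900 K.
COP_Carnot = T_H/ΔT = 302.25/7.900 = 38.26.
η_II = COP_actual/COP_Carnot = 19.01/38.26 = 0.4969.

0.497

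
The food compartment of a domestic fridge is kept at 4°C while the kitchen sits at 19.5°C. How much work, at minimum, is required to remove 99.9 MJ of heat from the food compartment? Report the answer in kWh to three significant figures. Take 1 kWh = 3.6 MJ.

1.55 kWh

In absolute terms T_C = 277.15 K and T_H = 292.65 K, so ΔT = 15.50 K.
The reversible limit is COP_R = T_C/ΔT = 17.88, so W_min = Q_C/COP = Q_C·ΔT/T_C.
W_min = 99.90 × 15.50/277.15 = 5.587 MJ = 1.552 kWh.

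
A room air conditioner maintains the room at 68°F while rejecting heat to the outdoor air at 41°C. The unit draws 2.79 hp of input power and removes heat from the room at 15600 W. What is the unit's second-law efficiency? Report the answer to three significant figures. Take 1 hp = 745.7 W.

Converting, Q̇_C = 15600 W = 20.92 hp, so COP_actual = Q̇_C/Ẇ = 20.92/2.790 = 7.498.
In absolute terms T_C = 293.15 K and T_H = 314.15 K, so ΔT = 21.00 K.
COP_Carnot = T_C/ΔT = 293.15/21.00 = 13.96.
η_II = COP_actual/COP_Carnot = 7.498/13.96 = 0.5371.

0.537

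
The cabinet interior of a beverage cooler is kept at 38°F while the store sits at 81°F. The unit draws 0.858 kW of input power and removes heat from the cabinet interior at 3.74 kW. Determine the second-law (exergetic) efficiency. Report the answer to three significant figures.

COP_actual = Q̇_C/Ẇ = 3.740/0.8580 = 4.359.
In absolute terms T_C = 276.48 K and T_H = 300.37 K, so ΔT = 23.89 K.
COP_Carnot = T_C/ΔT = 276.48/23.89 = 11.57.
η_II = COP_actual/COP_Carnot = 4.359/11.57 = 0.3766.

0.377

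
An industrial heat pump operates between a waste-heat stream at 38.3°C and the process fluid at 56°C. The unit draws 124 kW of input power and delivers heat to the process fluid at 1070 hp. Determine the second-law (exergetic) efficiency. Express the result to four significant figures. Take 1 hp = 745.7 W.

Converting, Q̇_H = 1070 hp = 797.9 kW, so COP_actual = Q̇_H/Ẇ = 797.9/124.0 = 6.435.
In absolute terms T_C = 311.45 K and T_H = 329.15 K, so ΔT = 17.70 K.
COP_Carnot = T_H/ΔT = 329.15/17.70 = 18.60.
η_II = COP_actual/COP_Carnot = 6.435/18.60 = 0.3460.

0.3460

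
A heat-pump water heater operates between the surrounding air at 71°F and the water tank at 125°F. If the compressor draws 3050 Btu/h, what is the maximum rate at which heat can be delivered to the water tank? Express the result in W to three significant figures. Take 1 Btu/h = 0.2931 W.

In absolute terms T_C = 294.82 K and T_H = 324.82 K, so ΔT = 30.00 K.
COP_Carnot = T_H/ΔT = 324.82/30.00 = 10.83.
Q̇_max = COP_Carnot × Ẇ = 10.83 × 3050 Btu/h = 33020 Btu/h = 9679 W.

9680 W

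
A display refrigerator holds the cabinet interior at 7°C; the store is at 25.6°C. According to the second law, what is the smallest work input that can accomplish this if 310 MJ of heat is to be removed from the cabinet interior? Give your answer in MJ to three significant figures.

20.6 MJ

In absolute terms T_C = 280.15 K and T_H = 298.75 K, so ΔT = 18.60 K.
The reversible limit is COP_R = T_C/ΔT = 15.06, so W_min = Q_C/COP = Q_C·ΔT/T_C.
W_min = 310.0 × 18.60/280.15 = 20.58 MJ.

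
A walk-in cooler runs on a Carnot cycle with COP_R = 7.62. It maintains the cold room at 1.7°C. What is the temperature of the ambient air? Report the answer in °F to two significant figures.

COP_R = T_C/(T_H − T_C) gives T_H − T_C = T_C/COP.
With T_C = 274.85 K, T_H = 274.85 × (1 + 1/7.62) = 310.92 K.
Converting, 310.92 K = 99.99°F.

100 °F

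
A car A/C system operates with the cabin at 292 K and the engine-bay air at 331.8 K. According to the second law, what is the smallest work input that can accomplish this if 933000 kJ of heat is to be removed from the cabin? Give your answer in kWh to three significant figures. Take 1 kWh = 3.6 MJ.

35.3 kWh

The reservoir spacing is ΔT = 331.8 − 292 = 39.80 K.
The reversible limit is COP_R = T_C/ΔT = 7.337, so W_min = Q_C/COP = Q_C·ΔT/T_C.
W_min = 933000 × 39.80/292.00 = 127200 kJ = 35.32 kWh.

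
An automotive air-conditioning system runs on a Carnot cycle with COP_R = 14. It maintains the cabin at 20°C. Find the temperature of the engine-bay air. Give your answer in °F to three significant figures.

COP_R = T_C/(T_H − T_C) gives T_H − T_C = T_C/COP.
With T_C = 293.15 K, T_H = 293.15 × (1 + 1/14) = 314.09 K.
Converting, 314.09 K = 105.69°F.

106 °F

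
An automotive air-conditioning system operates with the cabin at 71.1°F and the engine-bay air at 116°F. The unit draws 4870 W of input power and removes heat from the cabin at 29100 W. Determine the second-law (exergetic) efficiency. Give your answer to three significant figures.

COP_actual = Q̇_C/Ẇ = 29100/4870 = 5.975.
In absolute terms T_C = 294.87 K and T_H = 319.82 K, so ΔT = 24.94 K.
COP_Carnot = T_C/ΔT = 294.87/24.94 = 11.82.
η_II = COP_actual/COP_Carnot = 5.975/11.82 = 0.5055.

0.505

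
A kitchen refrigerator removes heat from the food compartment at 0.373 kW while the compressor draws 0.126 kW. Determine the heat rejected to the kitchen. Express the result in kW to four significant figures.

For a cyclic device the first law requires Q̇_H = Q̇_C + Ẇ.
Q̇_H = Q̇_C + Ẇ = 0.4990 kW.

0.4990 kW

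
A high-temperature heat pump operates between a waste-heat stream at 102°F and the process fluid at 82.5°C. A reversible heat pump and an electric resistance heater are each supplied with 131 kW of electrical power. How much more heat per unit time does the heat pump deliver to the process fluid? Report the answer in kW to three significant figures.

937 kW

In absolute terms T_C = 312.04 K and T_H = 355.65 K, so ΔT = 43.61 K.
COP_Carnot = T_H/ΔT = 355.65/43.61 = 8.155.
The heat pump delivers Q̇_H = COP × Ẇ = 1068 kW; the resistance heater delivers Ẇ = 131.0 kW.
Extra = (COP − 1)·Ẇ = 937.3 kW.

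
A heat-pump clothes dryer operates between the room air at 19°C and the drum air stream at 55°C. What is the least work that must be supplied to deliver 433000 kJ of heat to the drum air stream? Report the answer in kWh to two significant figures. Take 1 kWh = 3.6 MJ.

In absolute terms T_C = 292.15 K and T_H = 328.15 K, so ΔT = 36.00 K.
The reversible limit is COP_HP = T_H/ΔT = 9.115, so W_min = Q_H/COP = Q_H·ΔT/T_H.
W_min = 433000 × 36.00/328.15 = 47500 kJ = 13.20 kWh.

13 kWh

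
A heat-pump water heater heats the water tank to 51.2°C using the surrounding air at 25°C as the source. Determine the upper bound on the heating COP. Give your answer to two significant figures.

12

In absolute terms T_C = 298.15 K and T_H = 324.35 K, so ΔT = 26.20 K.
For a reversible cycle, COP_Carnot = T_H/ΔT = 324.35/26.20 = 12.38.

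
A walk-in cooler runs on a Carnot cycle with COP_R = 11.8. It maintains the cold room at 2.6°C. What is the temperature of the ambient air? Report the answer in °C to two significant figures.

26 °C

COP_R = T_C/(T_H − T_C) gives T_H − T_C = T_C/COP.
With T_C = 275.75 K, T_H = 275.75 × (1 + 1/11.8) = 299.12 K.
Converting, 299.12 K = 25.97°C.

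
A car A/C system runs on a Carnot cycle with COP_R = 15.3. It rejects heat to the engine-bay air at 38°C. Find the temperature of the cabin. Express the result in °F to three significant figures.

66.0 °F

For a Carnot refrigerator COP_R = T_C/(T_H − T_C), so T_C = COP·T_H/(1 + COP).
With T_H = 311.15 K, T_C = 15.3 × 311.15/16.30 = 292.06 K.
Converting, 292.06 K = 66.04°F.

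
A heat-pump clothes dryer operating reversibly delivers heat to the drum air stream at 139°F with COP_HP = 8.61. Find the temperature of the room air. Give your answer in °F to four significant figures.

COP_HP = T_H/(T_H − T_C) gives T_H − T_C = T_H/COP.
With T_H = 332.59 K, T_C = 332.59 × (1 − 1/8.61) = 293.97 K.
Converting, 293.97 K = 69.47°F.

69.47 °F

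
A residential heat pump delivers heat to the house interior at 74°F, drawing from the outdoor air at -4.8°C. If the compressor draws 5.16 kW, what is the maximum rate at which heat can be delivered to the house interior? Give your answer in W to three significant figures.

54400 W

In absolute terms T_C = 268.35 K and T_H = 296.48 K, so ΔT = 28.13 K.
COP_Carnot = T_H/ΔT = 296.48/28.13 = 10.54.
Q̇_max = COP_Carnot × Ẇ = 10.54 × 5.160 kW = 54.38 kW = 54380 W.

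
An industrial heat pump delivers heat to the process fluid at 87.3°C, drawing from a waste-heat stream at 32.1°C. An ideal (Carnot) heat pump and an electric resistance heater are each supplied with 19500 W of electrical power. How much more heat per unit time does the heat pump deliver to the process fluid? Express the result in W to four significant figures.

In absolute terms T_C = 305.25 K and T_H = 360.45 K, so ΔT = 55.20 K.
COP_Carnot = T_H/ΔT = 360.45/55.20 = 6.530.
The heat pump delivers Q̇_H = COP × Ẇ = 127300 W; the resistance heater delivers Ẇ = 19500 W.
Extra = (COP − 1)·Ẇ = 107800 W.

107800 W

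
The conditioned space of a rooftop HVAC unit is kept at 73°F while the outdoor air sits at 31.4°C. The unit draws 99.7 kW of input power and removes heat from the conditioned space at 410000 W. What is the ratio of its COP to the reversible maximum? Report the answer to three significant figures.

0.120

Converting, Q̇_C = 410000 W = 410.0 kW, so COP_actual = Q̇_C/Ẇ = 410.0/99.70 = 4.112.
In absolute terms T_C = 295.93 K and T_H = 304.55 K, so ΔT = 8.622 K.
COP_Carnot = T_C/ΔT = 295.93/8.622 = 34.32.
η_II = COP_actual/COP_Carnot = 4.112/34.32 = 0.1198.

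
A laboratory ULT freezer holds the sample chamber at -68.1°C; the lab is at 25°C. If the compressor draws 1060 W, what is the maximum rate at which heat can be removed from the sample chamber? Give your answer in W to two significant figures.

2300 W

In absolute terms T_C = 205.05 K and T_H = 298.15 K, so ΔT = 93.10 K.
COP_Carnot = T_C/ΔT = 205.05/93.10 = 2.202.
Q̇_max = COP_Carnot × Ẇ = 2.202 × 1060 W = 2335 W.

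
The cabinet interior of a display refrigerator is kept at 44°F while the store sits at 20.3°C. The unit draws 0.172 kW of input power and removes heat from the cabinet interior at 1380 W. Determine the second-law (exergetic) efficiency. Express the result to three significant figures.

Converting, Q̇_C = 1380 W = 1.380 kW, so COP_actual = Q̇_C/Ẇ = 1.380/0.1720 = 8.023.
In absolute terms T_C = 279.82 K and T_H = 293.45 K, so ΔT = 13.63 K.
COP_Carnot = T_C/ΔT = 279.82/13.63 = 20.52.
η_II = COP_actual/COP_Carnot = 8.023/20.52 = 0.3909.

0.391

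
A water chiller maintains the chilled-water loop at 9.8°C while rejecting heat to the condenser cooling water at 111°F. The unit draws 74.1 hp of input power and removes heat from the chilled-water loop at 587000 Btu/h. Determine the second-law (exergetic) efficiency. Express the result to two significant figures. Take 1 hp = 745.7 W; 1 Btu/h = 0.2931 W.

Converting, Q̇_C = 587000 Btu/h = 230.7 hp, so COP_actual = Q̇_C/Ẇ = 230.7/74.10 = 3.114.
In absolute terms T_C = 282.95 K and T_H = 317.04 K, so ΔT = 34.09 K.
COP_Carnot = T_C/ΔT = 282.95/34.09 = 8.300.
η_II = COP_actual/COP_Carnot = 3.114/8.300 = 0.3751.

0.38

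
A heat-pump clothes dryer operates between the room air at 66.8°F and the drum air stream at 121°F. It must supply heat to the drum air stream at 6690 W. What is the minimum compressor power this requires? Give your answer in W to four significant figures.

In absolute terms T_C = 292.48 K and T_H = 322.59 K, so ΔT = 30.11 K.
COP_Carnot = T_H/ΔT = 322.59/30.11 = 10.71.
Ẇ_min = Q̇/COP_Carnot = 6690/10.71 = 624.4 W.

624.4 W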